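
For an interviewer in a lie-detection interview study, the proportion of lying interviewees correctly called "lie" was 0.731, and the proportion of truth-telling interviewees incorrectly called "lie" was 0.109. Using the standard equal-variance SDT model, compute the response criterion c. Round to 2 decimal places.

c = 0.31

z(0.731) = 0.6158, z(0.109) = -1.2319
c = −½·[z(H) + z(FA)] = −0.5 × (0.6158 + (-1.2319)) = 0.30805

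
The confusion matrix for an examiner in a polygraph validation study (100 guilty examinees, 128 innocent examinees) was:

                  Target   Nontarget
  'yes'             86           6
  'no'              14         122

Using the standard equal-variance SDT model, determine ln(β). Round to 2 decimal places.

H = 86/100 = 0.8600
FA = 6/128 = 0.0469
z(H) = 1.080
z(FA) = -1.676
ln β = −½·[z(H)² − z(FA)²] = −0.5 × (1.166 − 2.809) = 0.8215

ln β = 0.82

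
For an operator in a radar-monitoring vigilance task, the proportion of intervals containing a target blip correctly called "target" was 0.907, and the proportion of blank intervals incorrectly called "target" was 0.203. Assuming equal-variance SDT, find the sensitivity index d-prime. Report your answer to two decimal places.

z(H) = 1.323
z(FA) = -0.831
d' = z(H) − z(FA) = 1.323 − (-0.831) = 2.154

d-prime = 2.15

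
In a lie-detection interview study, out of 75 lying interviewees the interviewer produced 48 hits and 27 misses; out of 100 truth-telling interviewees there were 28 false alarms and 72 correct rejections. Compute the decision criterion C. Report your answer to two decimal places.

H = 48/75 = 0.6400
FA = 28/100 = 0.2800
Φ⁻¹(0.6400) = 0.358, Φ⁻¹(0.2800) = -0.583
c = −½·[z(H) + z(FA)] = −0.5 × (0.358 + (-0.583)) = 0.1125

C = 0.11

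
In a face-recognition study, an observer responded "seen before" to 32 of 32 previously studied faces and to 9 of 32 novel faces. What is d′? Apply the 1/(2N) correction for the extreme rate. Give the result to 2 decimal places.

The hit rate is 32/32 = 1, so apply the 1/(2N) correction: H → 1 − 1/(2·32) = 0.98438.
z(H) = z(0.98438) = 2.154
z(FA) = z(0.28125) = -0.579
d' = 2.154 − (-0.579) = 2.733

d′ = 2.73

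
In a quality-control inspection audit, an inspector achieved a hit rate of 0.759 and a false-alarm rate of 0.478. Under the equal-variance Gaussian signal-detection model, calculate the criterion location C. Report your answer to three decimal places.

z(H) = 0.7031
z(FA) = -0.0552
c = −½·[z(H) + z(FA)] = −0.5 × (0.7031 + (-0.0552)) = -0.32395

C = -0.324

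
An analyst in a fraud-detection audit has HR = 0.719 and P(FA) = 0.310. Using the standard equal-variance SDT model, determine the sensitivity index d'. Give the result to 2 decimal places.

d' = 1.08

Φ⁻¹(H) = 0.5799
Φ⁻¹(FA) = -0.4959
d' = z(H) − z(FA) = 0.5799 − (-0.4959) = 1.0758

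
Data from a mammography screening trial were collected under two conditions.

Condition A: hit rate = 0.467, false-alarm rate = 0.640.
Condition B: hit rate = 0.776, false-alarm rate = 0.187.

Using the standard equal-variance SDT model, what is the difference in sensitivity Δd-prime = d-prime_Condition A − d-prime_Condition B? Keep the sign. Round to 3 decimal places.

Condition A: z(0.467) = -0.0828, z(0.640) = 0.3585, d' = -0.4413
Condition B: z(0.776) = 0.7588, z(0.187) = -0.8890, d' = 1.6478
Δd' = d'_Condition A − d'_Condition B = -0.4413 − 1.6478 = -2.0891
Condition B has the higher sensitivity.

Δd-prime = -2.089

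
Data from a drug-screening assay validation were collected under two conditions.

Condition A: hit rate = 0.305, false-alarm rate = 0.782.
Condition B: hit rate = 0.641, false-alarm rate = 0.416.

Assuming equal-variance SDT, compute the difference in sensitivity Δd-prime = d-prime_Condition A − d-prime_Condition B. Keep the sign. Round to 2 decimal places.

Δd-prime = -1.86

Condition A: z(0.305) = -0.510, z(0.782) = 0.779, d' = -1.289
Condition B: z(0.641) = 0.361, z(0.416) = -0.212, d' = 0.573
Δd' = d'_Condition A − d'_Condition B = -1.289 − 0.573 = -1.862
Condition B has the higher sensitivity.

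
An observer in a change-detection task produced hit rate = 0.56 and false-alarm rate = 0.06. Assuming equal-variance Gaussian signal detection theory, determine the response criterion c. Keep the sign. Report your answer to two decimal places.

z(H) = 0.151
z(FA) = -1.555
c = −½·[z(H) + z(FA)] = −0.5 × (0.151 + (-1.555)) = 0.702

c = 0.70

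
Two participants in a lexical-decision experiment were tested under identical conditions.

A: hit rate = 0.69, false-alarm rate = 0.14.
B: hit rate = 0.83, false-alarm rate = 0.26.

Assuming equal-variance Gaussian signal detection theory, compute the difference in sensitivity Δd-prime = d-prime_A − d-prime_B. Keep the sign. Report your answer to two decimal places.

Δd-prime = -0.02

A: z(0.69) = 0.496, z(0.14) = -1.080, d' = 1.576
B: z(0.83) = 0.954, z(0.26) = -0.643, d' = 1.597
Δd' = d'_A − d'_B = 1.576 − 1.597 = -0.021
B has the higher sensitivity.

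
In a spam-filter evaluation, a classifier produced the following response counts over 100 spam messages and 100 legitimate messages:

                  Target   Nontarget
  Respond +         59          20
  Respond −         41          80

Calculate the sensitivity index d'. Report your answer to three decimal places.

H = 59/100 = 0.5900
FA = 20/100 = 0.2000
z(H) = z(0.5900) = 0.2275
z(FA) = z(0.2000) = -0.8416
d' = z(H) − z(FA) = 0.2275 − (-0.8416) = 1.0691

d' = 1.069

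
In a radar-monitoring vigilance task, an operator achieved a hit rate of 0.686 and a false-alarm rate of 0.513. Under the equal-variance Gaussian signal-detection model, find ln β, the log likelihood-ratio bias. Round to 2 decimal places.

ln β = -0.12

Φ⁻¹(H) = 0.485
Φ⁻¹(FA) = 0.033
ln β = −½·[z(H)² − z(FA)²] = −0.5 × (0.235 − 0.001) = -0.117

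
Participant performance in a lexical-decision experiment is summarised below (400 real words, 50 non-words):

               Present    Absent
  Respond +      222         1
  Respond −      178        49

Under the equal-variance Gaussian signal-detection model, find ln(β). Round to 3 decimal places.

H = 222/400 = 0.5550
FA = 1/50 = 0.0200
Φ⁻¹(H) = Φ⁻¹(0.5550) = 0.1383
Φ⁻¹(FA) = Φ⁻¹(0.0200) = -2.0537
ln β = −½·[z(H)² − z(FA)²] = −0.5 × (0.0191 − 4.2177) = 2.0993

ln β = 2.099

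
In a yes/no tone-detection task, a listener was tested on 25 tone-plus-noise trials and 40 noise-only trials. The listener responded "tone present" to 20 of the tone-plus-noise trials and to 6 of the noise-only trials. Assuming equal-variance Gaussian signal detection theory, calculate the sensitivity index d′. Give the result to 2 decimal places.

H = 20/25 = 0.8000
FA = 6/40 = 0.1500
z(H) = z(0.8000) = 0.842
z(FA) = z(0.1500) = -1.036
d' = z(H) − z(FA) = 0.842 − (-1.036) = 1.878

d′ = 1.88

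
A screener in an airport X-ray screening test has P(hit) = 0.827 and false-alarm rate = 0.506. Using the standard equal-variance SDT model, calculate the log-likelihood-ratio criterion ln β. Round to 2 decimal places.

Φ⁻¹(H) = 0.942
Φ⁻¹(FA) = 0.015
ln β = −½·[z(H)² − z(FA)²] = −0.5 × (0.887 − 0.000) = -0.4435

ln β = -0.44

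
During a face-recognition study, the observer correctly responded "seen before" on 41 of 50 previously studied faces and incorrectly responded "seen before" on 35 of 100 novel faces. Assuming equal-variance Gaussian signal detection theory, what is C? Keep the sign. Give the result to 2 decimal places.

H = 41/50 = 0.8200
FA = 35/100 = 0.3500
Φ⁻¹(0.8200) = 0.915, Φ⁻¹(0.3500) = -0.385
c = −½·[z(H) + z(FA)] = −0.5 × (0.915 + (-0.385)) = -0.265

C = -0.27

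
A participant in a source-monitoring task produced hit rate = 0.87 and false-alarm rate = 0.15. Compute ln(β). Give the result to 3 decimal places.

Φ⁻¹(H) = Φ⁻¹(0.87) = 1.1264
Φ⁻¹(FA) = Φ⁻¹(0.15) = -1.0364
ln β = −½·[z(H)² − z(FA)²] = −0.5 × (1.2688 − 1.0741) = -0.09735

ln β = -0.097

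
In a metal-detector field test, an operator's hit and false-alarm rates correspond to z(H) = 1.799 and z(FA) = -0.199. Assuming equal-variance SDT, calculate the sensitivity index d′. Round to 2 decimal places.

d' = z(H) − z(FA) = 1.799 − (-0.199) = 1.998

d′ = 2.00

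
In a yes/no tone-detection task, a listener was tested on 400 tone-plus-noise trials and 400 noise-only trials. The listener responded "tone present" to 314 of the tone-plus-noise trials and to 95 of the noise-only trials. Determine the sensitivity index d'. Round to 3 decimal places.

d' = 1.504

H = 314/400 = 0.7850
FA = 95/400 = 0.2375
Φ⁻¹(0.7850) = 0.7892, Φ⁻¹(0.2375) = -0.7144
d' = z(H) − z(FA) = 0.7892 − (-0.7144) = 1.5036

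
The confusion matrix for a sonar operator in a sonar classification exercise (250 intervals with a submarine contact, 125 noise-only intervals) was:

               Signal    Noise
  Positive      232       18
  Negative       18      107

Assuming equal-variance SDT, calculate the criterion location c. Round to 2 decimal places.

H = 232/250 = 0.9280
FA = 18/125 = 0.1440
z(H) = z(0.9280) = 1.4611
z(FA) = z(0.1440) = -1.0625
c = −½·[z(H) + z(FA)] = −0.5 × (1.4611 + (-1.0625)) = -0.1993
c < 0: the sonar operator has a liberal response bias.

c = -0.20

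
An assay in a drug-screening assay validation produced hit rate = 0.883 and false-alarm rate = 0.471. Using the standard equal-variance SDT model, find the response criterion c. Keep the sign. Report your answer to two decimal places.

c = -0.56

Φ⁻¹(0.883) = 1.1901, Φ⁻¹(0.471) = -0.0728
c = −½·[z(H) + z(FA)] = −0.5 × (1.1901 + (-0.0728)) = -0.55865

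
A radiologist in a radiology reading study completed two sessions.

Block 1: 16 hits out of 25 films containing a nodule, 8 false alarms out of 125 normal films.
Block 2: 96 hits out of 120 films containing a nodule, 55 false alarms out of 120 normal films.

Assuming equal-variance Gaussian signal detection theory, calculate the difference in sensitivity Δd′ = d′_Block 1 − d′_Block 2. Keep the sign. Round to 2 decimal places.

Block 1: z(0.6400) = 0.358, z(0.0640) = -1.522, d' = 1.880
Block 2: z(0.8000) = 0.842, z(0.4583) = -0.105, d' = 0.947
Δd' = d'_Block 1 − d'_Block 2 = 1.880 − 0.947 = 0.933
Block 1 has the higher sensitivity.

Δd′ = 0.93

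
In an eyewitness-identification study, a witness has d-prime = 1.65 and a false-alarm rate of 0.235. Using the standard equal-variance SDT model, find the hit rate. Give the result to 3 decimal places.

hit rate = 0.823

z(false-alarm rate) = z(0.235) = -0.7225
z(H) = z(FA) + d' = -0.7225 + 1.65 = 0.9275
hit rate = Φ(0.9275) = 0.8232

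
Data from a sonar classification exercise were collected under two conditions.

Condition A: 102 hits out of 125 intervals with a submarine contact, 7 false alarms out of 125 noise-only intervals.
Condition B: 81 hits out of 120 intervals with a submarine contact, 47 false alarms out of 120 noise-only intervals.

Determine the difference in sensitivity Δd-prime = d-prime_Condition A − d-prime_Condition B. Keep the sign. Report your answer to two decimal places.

Δd-prime = 1.76

Condition A: z(0.8160) = 0.900, z(0.0560) = -1.589, d' = 2.489
Condition B: z(0.6750) = 0.454, z(0.3917) = -0.275, d' = 0.729
Δd' = d'_Condition A − d'_Condition B = 2.489 − 0.729 = 1.760
Condition A has the higher sensitivity.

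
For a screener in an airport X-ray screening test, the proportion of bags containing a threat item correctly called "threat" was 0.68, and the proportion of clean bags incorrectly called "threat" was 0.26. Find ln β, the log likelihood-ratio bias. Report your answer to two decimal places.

ln β = 0.10

z(H) = z(0.68) = 0.468
z(FA) = z(0.26) = -0.643
ln β = −½·[z(H)² − z(FA)²] = −0.5 × (0.219 − 0.413) = 0.097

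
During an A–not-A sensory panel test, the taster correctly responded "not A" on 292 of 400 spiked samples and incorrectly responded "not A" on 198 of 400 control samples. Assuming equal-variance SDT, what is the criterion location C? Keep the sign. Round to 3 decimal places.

C = -0.300

H = 292/400 = 0.7300
FA = 198/400 = 0.4950
Φ⁻¹(H) = 0.6128
Φ⁻¹(FA) = -0.0125
c = −½·[z(H) + z(FA)] = −0.5 × (0.6128 + (-0.0125)) = -0.30015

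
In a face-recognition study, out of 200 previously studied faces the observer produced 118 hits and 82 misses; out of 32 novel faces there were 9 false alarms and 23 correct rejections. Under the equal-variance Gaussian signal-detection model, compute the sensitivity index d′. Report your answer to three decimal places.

H = 118/200 = 0.5900
FA = 9/32 = 0.2812
z(H) = z(0.5900) = 0.2275
z(FA) = z(0.2812) = -0.5793
d' = z(H) − z(FA) = 0.2275 − (-0.5793) = 0.8068

d′ = 0.807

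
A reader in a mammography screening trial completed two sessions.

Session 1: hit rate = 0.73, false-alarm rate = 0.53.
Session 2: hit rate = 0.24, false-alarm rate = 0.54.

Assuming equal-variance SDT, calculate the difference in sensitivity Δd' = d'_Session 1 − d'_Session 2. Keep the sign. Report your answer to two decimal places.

Δd' = 1.34

Session 1: z(0.73) = 0.613, z(0.53) = 0.075, d' = 0.538
Session 2: z(0.24) = -0.706, z(0.54) = 0.100, d' = -0.806
Δd' = d'_Session 1 − d'_Session 2 = 0.538 − (-0.806) = 1.344
Session 1 has the higher sensitivity.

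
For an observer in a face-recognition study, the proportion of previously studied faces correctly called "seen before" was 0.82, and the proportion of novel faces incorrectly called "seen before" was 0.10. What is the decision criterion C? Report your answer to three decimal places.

z(H) = 0.9154
z(FA) = -1.2816
c = −½·[z(H) + z(FA)] = −0.5 × (0.9154 + (-1.2816)) = 0.1831
c > 0: the observer has a conservative response bias.

C = 0.183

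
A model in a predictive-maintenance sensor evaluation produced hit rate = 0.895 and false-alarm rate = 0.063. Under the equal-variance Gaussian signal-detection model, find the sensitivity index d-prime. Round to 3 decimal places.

d-prime = 2.784

Φ⁻¹(H) = 1.2536
Φ⁻¹(FA) = -1.5301
d' = z(H) − z(FA) = 1.2536 − (-1.5301) = 2.7837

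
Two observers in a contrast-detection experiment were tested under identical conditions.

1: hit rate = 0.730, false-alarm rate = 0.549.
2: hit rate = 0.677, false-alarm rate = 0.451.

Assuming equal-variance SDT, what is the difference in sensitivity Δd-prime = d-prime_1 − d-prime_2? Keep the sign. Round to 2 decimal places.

1: z(0.730) = 0.613, z(0.549) = 0.123, d' = 0.490
2: z(0.677) = 0.459, z(0.451) = -0.123, d' = 0.582
Δd' = d'_1 − d'_2 = 0.490 − 0.582 = -0.092
2 has the higher sensitivity.

Δd-prime = -0.09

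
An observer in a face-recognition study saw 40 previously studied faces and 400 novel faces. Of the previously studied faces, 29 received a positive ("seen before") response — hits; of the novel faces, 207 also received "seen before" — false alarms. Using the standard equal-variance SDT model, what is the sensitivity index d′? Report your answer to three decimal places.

d′ = 0.554

H = 29/40 = 0.7250
FA = 207/400 = 0.5175
z(H) = 0.5978
z(FA) = 0.0439
d' = z(H) − z(FA) = 0.5978 − 0.0439 = 0.5539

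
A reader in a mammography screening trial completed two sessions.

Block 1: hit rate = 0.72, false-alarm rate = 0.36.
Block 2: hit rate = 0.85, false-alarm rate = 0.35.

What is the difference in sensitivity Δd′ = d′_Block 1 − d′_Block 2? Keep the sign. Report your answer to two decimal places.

Δd′ = -0.48

Block 1: z(0.72) = 0.583, z(0.36) = -0.358, d' = 0.941
Block 2: z(0.85) = 1.036, z(0.35) = -0.385, d' = 1.421
Δd' = d'_Block 1 − d'_Block 2 = 0.941 − 1.421 = -0.480
Block 2 has the higher sensitivity.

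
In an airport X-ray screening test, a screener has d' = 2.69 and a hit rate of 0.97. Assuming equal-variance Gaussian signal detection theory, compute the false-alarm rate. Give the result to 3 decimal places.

z(hit rate) = z(0.97) = 1.8808
z(FA) = z(H) − d' = 1.8808 − 2.69 = -0.8092
false-alarm rate = Φ(-0.8092) = 0.2092

false-alarm rate = 0.209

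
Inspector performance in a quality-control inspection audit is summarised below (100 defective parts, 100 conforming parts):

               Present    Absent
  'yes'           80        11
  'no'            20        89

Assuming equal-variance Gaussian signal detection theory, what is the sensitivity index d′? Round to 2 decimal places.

d′ = 2.07

H = 80/100 = 0.8000
FA = 11/100 = 0.1100
z(H) = 0.842
z(FA) = -1.227
d' = z(H) − z(FA) = 0.842 − (-1.227) = 2.069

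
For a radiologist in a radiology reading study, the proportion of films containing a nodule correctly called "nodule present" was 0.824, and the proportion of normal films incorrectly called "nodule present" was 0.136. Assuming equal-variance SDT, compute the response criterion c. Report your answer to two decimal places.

z(H) = z(0.824) = 0.931
z(FA) = z(0.136) = -1.098
c = −½·[z(H) + z(FA)] = −0.5 × (0.931 + (-1.098)) = 0.0835

c = 0.08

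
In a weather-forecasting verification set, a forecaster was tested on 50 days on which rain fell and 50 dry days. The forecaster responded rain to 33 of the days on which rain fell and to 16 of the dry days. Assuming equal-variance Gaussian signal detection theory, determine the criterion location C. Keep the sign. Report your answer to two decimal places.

C = 0.03

H = 33/50 = 0.6600
FA = 16/50 = 0.3200
z(H) = 0.412
z(FA) = -0.468
c = −½·[z(H) + z(FA)] = −0.5 × (0.412 + (-0.468)) = 0.028
c > 0: the forecaster has a conservative response bias.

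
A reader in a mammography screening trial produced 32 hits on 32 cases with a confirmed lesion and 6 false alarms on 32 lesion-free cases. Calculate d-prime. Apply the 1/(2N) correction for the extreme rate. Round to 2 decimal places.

d-prime = 3.04

The hit rate is 32/32 = 1, so apply the 1/(2N) correction: H → 1 − 1/(2·32) = 0.98438.
z(H) = z(0.98438) = 2.154
z(FA) = z(0.18750) = -0.887
d' = 2.154 − (-0.887) = 3.041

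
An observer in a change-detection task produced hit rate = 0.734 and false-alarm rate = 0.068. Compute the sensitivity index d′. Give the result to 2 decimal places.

d′ = 2.12

z(0.734) = 0.625, z(0.068) = -1.491
d' = z(H) − z(FA) = 0.625 − (-1.491) = 2.116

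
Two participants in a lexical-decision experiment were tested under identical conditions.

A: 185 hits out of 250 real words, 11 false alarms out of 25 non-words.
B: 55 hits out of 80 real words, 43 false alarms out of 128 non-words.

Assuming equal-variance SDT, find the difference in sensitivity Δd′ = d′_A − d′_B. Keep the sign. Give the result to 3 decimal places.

A: z(0.7400) = 0.6433, z(0.4400) = -0.1510, d' = 0.7943
B: z(0.6875) = 0.4888, z(0.3359) = -0.4237, d' = 0.9125
Δd' = d'_A − d'_B = 0.7943 − 0.9125 = -0.1182
B has the higher sensitivity.

Δd′ = -0.118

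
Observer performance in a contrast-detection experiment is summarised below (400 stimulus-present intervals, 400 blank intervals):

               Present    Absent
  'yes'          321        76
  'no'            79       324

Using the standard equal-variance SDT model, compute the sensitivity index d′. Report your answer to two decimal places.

H = 321/400 = 0.8025
FA = 76/400 = 0.1900
Φ⁻¹(0.8025) = 0.851, Φ⁻¹(0.1900) = -0.878
d' = z(H) − z(FA) = 0.851 − (-0.878) = 1.729

d′ = 1.73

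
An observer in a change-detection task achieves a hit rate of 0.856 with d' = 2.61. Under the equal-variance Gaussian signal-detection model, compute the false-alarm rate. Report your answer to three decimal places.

false-alarm rate = 0.061

z(hit rate) = z(0.856) = 1.0625
z(FA) = z(H) − d' = 1.0625 − 2.61 = -1.5475
false-alarm rate = Φ(-1.5475) = 0.0609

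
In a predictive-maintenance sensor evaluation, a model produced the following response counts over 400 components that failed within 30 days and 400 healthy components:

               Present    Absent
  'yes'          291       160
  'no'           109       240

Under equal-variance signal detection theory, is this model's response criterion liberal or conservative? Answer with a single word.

liberal

z(H) = 0.605, z(FA) = -0.253
c = −½·(z(H) + z(FA)) = -0.176
c < 0 → liberal criterion (biased toward responding “yes”).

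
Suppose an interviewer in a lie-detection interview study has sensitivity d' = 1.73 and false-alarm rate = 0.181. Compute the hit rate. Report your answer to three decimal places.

z(false-alarm rate) = z(0.181) = -0.9116
z(H) = z(FA) + d' = -0.9116 + 1.73 = 0.8184
hit rate = Φ(0.8184) = 0.7934

hit rate = 0.793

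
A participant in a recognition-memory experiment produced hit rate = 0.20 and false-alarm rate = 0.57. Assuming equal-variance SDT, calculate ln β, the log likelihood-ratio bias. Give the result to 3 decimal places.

z(H) = z(0.20) = -0.8416
z(FA) = z(0.57) = 0.1764
ln β = −½·[z(H)² − z(FA)²] = −0.5 × (0.7083 − 0.0311) = -0.3386

ln β = -0.339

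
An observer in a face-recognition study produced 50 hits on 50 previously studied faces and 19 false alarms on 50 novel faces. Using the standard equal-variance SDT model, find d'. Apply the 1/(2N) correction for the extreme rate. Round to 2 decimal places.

The hit rate is 50/50 = 1, so apply the 1/(2N) correction: H → 1 − 1/(2·50) = 0.99000.
z(H) = z(0.99000) = 2.326
z(FA) = z(0.38000) = -0.305
d' = 2.326 − (-0.305) = 2.631

d' = 2.63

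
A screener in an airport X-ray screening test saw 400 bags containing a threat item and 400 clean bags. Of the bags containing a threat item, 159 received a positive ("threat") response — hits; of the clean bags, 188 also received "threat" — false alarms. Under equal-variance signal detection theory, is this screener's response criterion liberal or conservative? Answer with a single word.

conservative

z(H) = -0.260, z(FA) = -0.075
c = −½·(z(H) + z(FA)) = 0.1675
c > 0 → conservative criterion (biased toward responding “no”).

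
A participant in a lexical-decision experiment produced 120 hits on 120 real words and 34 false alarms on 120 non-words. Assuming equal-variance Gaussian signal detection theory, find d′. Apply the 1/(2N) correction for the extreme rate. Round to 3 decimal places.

The hit rate is 120/120 = 1, so apply the 1/(2N) correction: H → 1 − 1/(2·120) = 0.99583.
z(H) = z(0.99583) = 2.6380
z(FA) = z(0.28333) = -0.5730
d' = 2.6380 − (-0.5730) = 3.2110

d′ = 3.211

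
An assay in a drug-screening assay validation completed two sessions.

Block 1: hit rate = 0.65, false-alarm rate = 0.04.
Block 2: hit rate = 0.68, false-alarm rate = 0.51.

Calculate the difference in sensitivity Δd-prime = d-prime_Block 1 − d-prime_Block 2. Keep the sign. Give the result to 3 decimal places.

Δd-prime = 1.693

Block 1: z(0.65) = 0.3853, z(0.04) = -1.7507, d' = 2.1360
Block 2: z(0.68) = 0.4677, z(0.51) = 0.0251, d' = 0.4426
Δd' = d'_Block 1 − d'_Block 2 = 2.1360 − 0.4426 = 1.6934
Block 1 has the higher sensitivity.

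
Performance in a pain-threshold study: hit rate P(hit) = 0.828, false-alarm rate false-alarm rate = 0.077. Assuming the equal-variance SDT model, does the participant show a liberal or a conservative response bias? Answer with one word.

z(H) = 0.946, z(FA) = -1.426
c = −½·(z(H) + z(FA)) = 0.240
c > 0 → conservative criterion (biased toward responding “no”).

conservative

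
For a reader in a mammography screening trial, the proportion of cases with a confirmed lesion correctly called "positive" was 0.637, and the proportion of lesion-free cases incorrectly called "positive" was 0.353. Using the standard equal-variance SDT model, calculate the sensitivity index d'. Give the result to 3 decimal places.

z(H) = 0.3505
z(FA) = -0.3772
d' = z(H) − z(FA) = 0.3505 − (-0.3772) = 0.7277

d' = 0.728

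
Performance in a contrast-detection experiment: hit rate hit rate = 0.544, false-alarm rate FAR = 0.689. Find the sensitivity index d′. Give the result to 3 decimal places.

d′ = -0.383

Φ⁻¹(H) = Φ⁻¹(0.544) = 0.1105
Φ⁻¹(FA) = Φ⁻¹(0.689) = 0.4930
d' = z(H) − z(FA) = 0.1105 − 0.4930 = -0.3825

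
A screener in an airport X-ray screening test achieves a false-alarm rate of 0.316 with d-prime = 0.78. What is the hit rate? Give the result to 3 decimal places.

z(false-alarm rate) = z(0.316) = -0.4789
z(H) = z(FA) + d' = -0.4789 + 0.78 = 0.3011
hit rate = Φ(0.3011) = 0.6183

hit rate = 0.618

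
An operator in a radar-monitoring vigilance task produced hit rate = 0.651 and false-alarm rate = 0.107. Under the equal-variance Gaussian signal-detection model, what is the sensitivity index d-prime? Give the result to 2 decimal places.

d-prime = 1.63

Φ⁻¹(H) = Φ⁻¹(0.651) = 0.388
Φ⁻¹(FA) = Φ⁻¹(0.107) = -1.243
d' = z(H) − z(FA) = 0.388 − (-1.243) = 1.631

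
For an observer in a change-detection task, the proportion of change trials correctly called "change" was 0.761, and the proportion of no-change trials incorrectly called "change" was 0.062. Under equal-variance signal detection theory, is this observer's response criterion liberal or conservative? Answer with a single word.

conservative

z(H) = 0.710, z(FA) = -1.538
c = −½·(z(H) + z(FA)) = 0.414
c > 0 → conservative criterion (biased toward responding “no”).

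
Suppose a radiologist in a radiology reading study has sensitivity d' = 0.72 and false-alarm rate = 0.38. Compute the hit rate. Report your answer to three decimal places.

z(false-alarm rate) = z(0.38) = -0.3055
z(H) = z(FA) + d' = -0.3055 + 0.72 = 0.4145
hit rate = Φ(0.4145) = 0.6607

hit rate = 0.661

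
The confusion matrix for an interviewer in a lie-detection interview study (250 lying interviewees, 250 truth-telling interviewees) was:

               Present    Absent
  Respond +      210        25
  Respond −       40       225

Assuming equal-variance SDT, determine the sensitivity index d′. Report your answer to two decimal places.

d′ = 2.28

H = 210/250 = 0.8400
FA = 25/250 = 0.1000
z(H) = z(0.8400) = 0.994
z(FA) = z(0.1000) = -1.282
d' = z(H) − z(FA) = 0.994 − (-1.282) = 2.276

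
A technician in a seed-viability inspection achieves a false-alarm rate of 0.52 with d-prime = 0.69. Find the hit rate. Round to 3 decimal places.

z(false-alarm rate) = z(0.52) = 0.0502
z(H) = z(FA) + d' = 0.0502 + 0.69 = 0.7402
hit rate = Φ(0.7402) = 0.7704

hit rate = 0.770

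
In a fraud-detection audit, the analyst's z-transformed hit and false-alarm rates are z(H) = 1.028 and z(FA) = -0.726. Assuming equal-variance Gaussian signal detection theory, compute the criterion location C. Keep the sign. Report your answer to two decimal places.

c = −½·[z(H) + z(FA)] = −½·(1.028 + (-0.726)) = -0.151
c < 0: the analyst has a liberal response bias.

C = -0.15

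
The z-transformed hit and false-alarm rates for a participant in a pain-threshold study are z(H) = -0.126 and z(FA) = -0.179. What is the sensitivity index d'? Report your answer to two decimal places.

d' = z(H) − z(FA) = -0.126 − (-0.179) = 0.053

d' = 0.05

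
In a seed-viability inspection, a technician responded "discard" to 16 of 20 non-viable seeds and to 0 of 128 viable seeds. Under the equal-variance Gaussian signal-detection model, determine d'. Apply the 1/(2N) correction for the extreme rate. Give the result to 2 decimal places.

The false-alarm rate is 0/128 = 0, so apply the 1/(2N) correction: FA → 1/(2·128) = 0.00391.
z(H) = z(0.80000) = 0.842
z(FA) = z(0.00391) = -2.660
d' = 0.842 − (-2.660) = 3.502

d' = 3.50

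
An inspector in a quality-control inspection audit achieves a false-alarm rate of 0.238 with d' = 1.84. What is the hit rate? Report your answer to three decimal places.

z(false-alarm rate) = z(0.238) = -0.7128
z(H) = z(FA) + d' = -0.7128 + 1.84 = 1.1272
hit rate = Φ(1.1272) = 0.8702

hit rate = 0.870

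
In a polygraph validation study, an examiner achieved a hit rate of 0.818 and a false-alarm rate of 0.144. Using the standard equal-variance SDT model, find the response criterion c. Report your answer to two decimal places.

c = 0.08

Φ⁻¹(0.818) = 0.908, Φ⁻¹(0.144) = -1.063
c = −½·[z(H) + z(FA)] = −0.5 × (0.908 + (-1.063)) = 0.0775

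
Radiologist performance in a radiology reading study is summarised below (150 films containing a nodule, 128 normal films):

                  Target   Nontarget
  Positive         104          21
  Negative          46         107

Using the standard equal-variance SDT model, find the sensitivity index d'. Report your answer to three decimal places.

H = 104/150 = 0.6933
FA = 21/128 = 0.1641
z(H) = 0.5052
z(FA) = -0.9777
d' = z(H) − z(FA) = 0.5052 − (-0.9777) = 1.4829

d' = 1.483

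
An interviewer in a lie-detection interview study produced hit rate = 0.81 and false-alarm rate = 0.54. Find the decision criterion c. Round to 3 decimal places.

c = -0.489

z(0.81) = 0.8779, z(0.54) = 0.1004
c = −½·[z(H) + z(FA)] = −0.5 × (0.8779 + 0.1004) = -0.48915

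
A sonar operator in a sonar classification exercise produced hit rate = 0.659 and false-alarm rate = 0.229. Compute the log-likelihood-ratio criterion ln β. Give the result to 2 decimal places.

z(H) = z(0.659) = 0.410
z(FA) = z(0.229) = -0.742
ln β = −½·[z(H)² − z(FA)²] = −0.5 × (0.168 − 0.551) = 0.1915

ln β = 0.19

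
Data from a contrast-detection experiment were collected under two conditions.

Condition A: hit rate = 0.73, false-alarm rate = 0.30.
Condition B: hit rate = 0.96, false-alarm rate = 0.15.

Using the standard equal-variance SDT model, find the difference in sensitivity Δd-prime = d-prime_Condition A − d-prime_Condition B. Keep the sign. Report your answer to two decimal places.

Δd-prime = -1.65

Condition A: z(0.73) = 0.613, z(0.30) = -0.524, d' = 1.137
Condition B: z(0.96) = 1.751, z(0.15) = -1.036, d' = 2.787
Δd' = d'_Condition A − d'_Condition B = 1.137 − 2.787 = -1.650
Condition B has the higher sensitivity.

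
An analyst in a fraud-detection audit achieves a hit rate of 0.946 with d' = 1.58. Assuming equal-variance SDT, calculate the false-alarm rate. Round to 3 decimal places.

z(hit rate) = z(0.946) = 1.6072
z(FA) = z(H) − d' = 1.6072 − 1.58 = 0.0272
false-alarm rate = Φ(0.0272) = 0.5108

false-alarm rate = 0.511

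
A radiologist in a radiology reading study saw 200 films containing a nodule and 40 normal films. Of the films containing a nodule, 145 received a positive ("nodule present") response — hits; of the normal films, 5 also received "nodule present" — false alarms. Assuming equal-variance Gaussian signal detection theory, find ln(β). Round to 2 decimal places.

ln β = 0.48

H = 145/200 = 0.7250
FA = 5/40 = 0.1250
Φ⁻¹(0.7250) = 0.598, Φ⁻¹(0.1250) = -1.150
ln β = −½·[z(H)² − z(FA)²] = −0.5 × (0.358 − 1.323) = 0.4825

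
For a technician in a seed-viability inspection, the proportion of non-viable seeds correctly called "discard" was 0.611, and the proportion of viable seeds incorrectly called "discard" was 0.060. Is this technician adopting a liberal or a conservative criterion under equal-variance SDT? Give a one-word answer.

conservative

z(H) = 0.282, z(FA) = -1.555
c = −½·(z(H) + z(FA)) = 0.6365
c > 0 → conservative criterion (biased toward responding “no”).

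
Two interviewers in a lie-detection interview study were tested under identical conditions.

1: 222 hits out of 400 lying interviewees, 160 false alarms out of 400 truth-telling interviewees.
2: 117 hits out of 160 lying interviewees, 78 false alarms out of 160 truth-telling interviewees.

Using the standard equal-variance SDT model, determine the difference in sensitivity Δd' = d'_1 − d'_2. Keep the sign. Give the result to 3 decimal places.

1: z(0.5550) = 0.1383, z(0.4000) = -0.2533, d' = 0.3916
2: z(0.7312) = 0.6164, z(0.4875) = -0.0313, d' = 0.6477
Δd' = d'_1 − d'_2 = 0.3916 − 0.6477 = -0.2561
2 has the higher sensitivity.

Δd' = -0.256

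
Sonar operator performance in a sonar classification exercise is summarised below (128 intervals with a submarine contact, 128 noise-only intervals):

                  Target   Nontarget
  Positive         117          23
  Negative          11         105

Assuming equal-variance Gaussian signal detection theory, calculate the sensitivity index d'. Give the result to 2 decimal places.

H = 117/128 = 0.9141
FA = 23/128 = 0.1797
Φ⁻¹(H) = Φ⁻¹(0.9141) = 1.3664
Φ⁻¹(FA) = Φ⁻¹(0.1797) = -0.9165
d' = z(H) − z(FA) = 1.3664 − (-0.9165) = 2.2829

d' = 2.28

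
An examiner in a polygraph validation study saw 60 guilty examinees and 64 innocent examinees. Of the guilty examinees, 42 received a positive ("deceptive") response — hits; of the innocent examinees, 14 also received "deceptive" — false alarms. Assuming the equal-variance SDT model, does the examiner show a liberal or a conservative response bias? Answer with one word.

conservative

z(H) = 0.524, z(FA) = -0.776
c = −½·(z(H) + z(FA)) = 0.126
c > 0 → conservative criterion (biased toward responding “no”).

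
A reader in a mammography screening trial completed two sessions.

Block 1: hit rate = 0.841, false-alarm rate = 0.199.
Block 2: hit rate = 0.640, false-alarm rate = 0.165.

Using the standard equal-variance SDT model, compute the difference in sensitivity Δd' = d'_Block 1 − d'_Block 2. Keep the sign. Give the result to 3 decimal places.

Block 1: z(0.841) = 0.9986, z(0.199) = -0.8452, d' = 1.8438
Block 2: z(0.640) = 0.3585, z(0.165) = -0.9741, d' = 1.3326
Δd' = d'_Block 1 − d'_Block 2 = 1.8438 − 1.3326 = 0.5112
Block 1 has the higher sensitivity.

Δd' = 0.511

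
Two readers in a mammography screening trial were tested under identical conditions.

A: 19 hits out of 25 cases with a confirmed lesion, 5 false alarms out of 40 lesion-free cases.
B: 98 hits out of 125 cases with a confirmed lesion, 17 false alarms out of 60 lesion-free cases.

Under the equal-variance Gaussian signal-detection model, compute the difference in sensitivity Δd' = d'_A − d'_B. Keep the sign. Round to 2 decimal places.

A: z(0.7600) = 0.706, z(0.1250) = -1.150, d' = 1.856
B: z(0.7840) = 0.786, z(0.2833) = -0.573, d' = 1.359
Δd' = d'_A − d'_B = 1.856 − 1.359 = 0.497
A has the higher sensitivity.

Δd' = 0.50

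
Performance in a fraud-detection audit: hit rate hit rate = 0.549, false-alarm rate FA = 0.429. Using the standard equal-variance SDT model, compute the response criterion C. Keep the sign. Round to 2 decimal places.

C = 0.03

z(0.549) = 0.1231, z(0.429) = -0.1789
c = −½·[z(H) + z(FA)] = −0.5 × (0.1231 + (-0.1789)) = 0.0279
c > 0: the analyst has a conservative response bias.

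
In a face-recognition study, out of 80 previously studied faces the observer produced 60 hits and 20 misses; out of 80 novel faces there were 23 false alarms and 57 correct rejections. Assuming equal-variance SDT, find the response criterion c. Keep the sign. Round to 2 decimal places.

H = 60/80 = 0.7500
FA = 23/80 = 0.2875
z(H) = 0.674
z(FA) = -0.561
c = −½·[z(H) + z(FA)] = −0.5 × (0.674 + (-0.561)) = -0.0565

c = -0.06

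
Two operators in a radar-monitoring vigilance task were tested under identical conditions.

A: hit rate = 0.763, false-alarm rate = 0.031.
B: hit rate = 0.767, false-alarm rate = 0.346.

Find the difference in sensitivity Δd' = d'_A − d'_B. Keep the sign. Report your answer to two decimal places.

Δd' = 1.46

A: z(0.763) = 0.716, z(0.031) = -1.866, d' = 2.582
B: z(0.767) = 0.729, z(0.346) = -0.396, d' = 1.125
Δd' = d'_A − d'_B = 2.582 − 1.125 = 1.457
A has the higher sensitivity.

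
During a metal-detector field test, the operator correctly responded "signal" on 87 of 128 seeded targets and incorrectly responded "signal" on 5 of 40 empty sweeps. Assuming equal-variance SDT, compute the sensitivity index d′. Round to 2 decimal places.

H = 87/128 = 0.6797
FA = 5/40 = 0.1250
z(H) = 0.4669
z(FA) = -1.1503
d' = z(H) − z(FA) = 0.4669 − (-1.1503) = 1.6172

d′ = 1.62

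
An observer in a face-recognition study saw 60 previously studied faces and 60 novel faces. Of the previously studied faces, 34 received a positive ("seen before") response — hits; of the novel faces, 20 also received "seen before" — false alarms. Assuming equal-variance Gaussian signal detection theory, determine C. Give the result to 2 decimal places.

H = 34/60 = 0.5667
FA = 20/60 = 0.3333
z(H) = z(0.5667) = 0.168
z(FA) = z(0.3333) = -0.431
c = −½·[z(H) + z(FA)] = −0.5 × (0.168 + (-0.431)) = 0.1315

C = 0.13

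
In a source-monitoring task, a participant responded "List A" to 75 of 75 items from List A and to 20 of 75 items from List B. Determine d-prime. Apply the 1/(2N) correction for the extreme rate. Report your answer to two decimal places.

The hit rate is 75/75 = 1, so apply the 1/(2N) correction: H → 1 − 1/(2·75) = 0.99333.
z(H) = z(0.99333) = 2.475
z(FA) = z(0.26667) = -0.623
d' = 2.475 − (-0.623) = 3.098

d-prime = 3.10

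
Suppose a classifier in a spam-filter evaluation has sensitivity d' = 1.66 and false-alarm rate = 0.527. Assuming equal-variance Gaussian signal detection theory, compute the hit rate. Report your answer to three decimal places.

z(false-alarm rate) = z(0.527) = 0.0677
z(H) = z(FA) + d' = 0.0677 + 1.66 = 1.7277
hit rate = Φ(1.7277) = 0.9580

hit rate = 0.958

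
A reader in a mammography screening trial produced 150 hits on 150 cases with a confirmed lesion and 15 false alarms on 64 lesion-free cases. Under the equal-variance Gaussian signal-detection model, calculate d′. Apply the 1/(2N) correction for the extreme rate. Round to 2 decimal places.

The hit rate is 150/150 = 1, so apply the 1/(2N) correction: H → 1 − 1/(2·150) = 0.99667.
z(H) = z(0.99667) = 2.713
z(FA) = z(0.23438) = -0.724
d' = 2.713 − (-0.724) = 3.437

d′ = 3.44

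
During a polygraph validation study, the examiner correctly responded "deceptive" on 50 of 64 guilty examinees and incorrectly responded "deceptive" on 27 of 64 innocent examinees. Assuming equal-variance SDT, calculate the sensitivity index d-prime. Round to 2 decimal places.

d-prime = 0.97

H = 50/64 = 0.7812
FA = 27/64 = 0.4219
z(H) = z(0.7812) = 0.7763
z(FA) = z(0.4219) = -0.1970
d' = z(H) − z(FA) = 0.7763 − (-0.1970) = 0.9733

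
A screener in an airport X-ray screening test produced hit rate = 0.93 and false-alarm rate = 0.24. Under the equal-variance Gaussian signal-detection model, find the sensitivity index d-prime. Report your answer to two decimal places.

z(0.93) = 1.476, z(0.24) = -0.706
d' = z(H) − z(FA) = 1.476 − (-0.706) = 2.182

d-prime = 2.18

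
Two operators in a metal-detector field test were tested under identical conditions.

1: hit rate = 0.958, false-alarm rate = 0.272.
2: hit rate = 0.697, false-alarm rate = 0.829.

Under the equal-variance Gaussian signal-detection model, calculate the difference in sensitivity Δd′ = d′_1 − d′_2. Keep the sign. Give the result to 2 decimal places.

1: z(0.958) = 1.728, z(0.272) = -0.607, d' = 2.335
2: z(0.697) = 0.516, z(0.829) = 0.950, d' = -0.434
Δd' = d'_1 − d'_2 = 2.335 − (-0.434) = 2.769
1 has the higher sensitivity.

Δd′ = 2.77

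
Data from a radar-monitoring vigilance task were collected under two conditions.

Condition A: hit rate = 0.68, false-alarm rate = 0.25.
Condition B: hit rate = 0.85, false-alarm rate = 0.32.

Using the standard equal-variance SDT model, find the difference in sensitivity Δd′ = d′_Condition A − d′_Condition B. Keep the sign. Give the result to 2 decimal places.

Δd′ = -0.36

Condition A: z(0.68) = 0.468, z(0.25) = -0.674, d' = 1.142
Condition B: z(0.85) = 1.036, z(0.32) = -0.468, d' = 1.504
Δd' = d'_Condition A − d'_Condition B = 1.142 − 1.504 = -0.362
Condition B has the higher sensitivity.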